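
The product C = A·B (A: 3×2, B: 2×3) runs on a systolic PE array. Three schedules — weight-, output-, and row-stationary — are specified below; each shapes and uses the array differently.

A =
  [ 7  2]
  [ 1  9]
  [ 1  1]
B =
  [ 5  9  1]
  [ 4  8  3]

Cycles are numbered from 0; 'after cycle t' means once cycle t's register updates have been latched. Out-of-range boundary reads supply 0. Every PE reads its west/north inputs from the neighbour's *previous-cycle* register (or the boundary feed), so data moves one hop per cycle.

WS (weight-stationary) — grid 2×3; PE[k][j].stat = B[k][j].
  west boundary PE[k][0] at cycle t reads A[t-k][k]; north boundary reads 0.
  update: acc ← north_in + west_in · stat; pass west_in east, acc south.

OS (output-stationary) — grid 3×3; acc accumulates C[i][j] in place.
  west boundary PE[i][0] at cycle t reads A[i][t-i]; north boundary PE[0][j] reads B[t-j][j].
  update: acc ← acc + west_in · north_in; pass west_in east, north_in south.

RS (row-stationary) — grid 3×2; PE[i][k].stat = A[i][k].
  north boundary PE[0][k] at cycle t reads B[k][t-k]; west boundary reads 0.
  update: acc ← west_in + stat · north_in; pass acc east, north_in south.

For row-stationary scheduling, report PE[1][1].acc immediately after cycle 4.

RS 3×2: PE[1][1] cycle-by-cycle (with neighbour feeds):
  after 0 — PE[0][1] acc=0, pass-E 0, pass-S 0
  after 0 — PE[1][0] acc=0, pass-E 0, pass-S 0
  after 0 — PE[1][1] acc=0, pass-E 0, pass-S 0
  after 1 — PE[0][1] acc=43, pass-E 43, pass-S 4
  after 1 — PE[1][0] acc=5, pass-E 5, pass-S 5
  after 1 — PE[1][1] acc=0, pass-E 0, pass-S 0
  after 2 — PE[0][1] acc=79, pass-E 79, pass-S 8
  after 2 — PE[1][0] acc=9, pass-E 9, pass-S 9
  after 2 — PE[1][1] acc=41, pass-E 41, pass-S 4
  after 3 — PE[0][1] acc=13, pass-E 13, pass-S 3
  after 3 — PE[1][0] acc=1, pass-E 1, pass-S 1
  after 3 — PE[1][1] acc=81, pass-E 81, pass-S 8
  after 4 — PE[0][1] acc=0, pass-E 0, pass-S 0
  after 4 — PE[1][0] acc=0, pass-E 0, pass-S 0
  after 4 — PE[1][1] acc=28, pass-E 28, pass-S 3

PE[1][1].acc = 28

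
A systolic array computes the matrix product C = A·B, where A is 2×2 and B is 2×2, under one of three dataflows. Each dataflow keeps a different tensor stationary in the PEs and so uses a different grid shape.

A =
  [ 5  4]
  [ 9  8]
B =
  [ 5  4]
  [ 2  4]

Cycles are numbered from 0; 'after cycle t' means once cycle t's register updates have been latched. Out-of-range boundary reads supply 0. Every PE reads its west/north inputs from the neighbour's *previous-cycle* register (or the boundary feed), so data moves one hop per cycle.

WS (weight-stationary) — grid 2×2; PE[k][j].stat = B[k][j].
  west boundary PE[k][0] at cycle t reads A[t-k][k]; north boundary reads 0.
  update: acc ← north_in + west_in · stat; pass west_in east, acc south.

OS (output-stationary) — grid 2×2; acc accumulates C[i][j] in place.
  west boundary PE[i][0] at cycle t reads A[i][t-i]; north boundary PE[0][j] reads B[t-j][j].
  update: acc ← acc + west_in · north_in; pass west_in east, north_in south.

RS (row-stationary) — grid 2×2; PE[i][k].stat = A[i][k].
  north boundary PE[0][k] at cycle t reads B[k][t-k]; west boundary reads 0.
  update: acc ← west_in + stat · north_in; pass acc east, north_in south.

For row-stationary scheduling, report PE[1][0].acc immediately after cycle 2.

Tracing RS — 2×2 array, target PE[1][0]:
  cycle 0: PE[0][0] → acc 25, east 25, south 5
  cycle 0: PE[1][0] → acc 0, east 0, south 0
  cycle 1: PE[0][0] → acc 20, east 20, south 4
  cycle 1: PE[1][0] → acc 45, east 45, south 5
  cycle 2: PE[0][0] → acc 0, east 0, south 0
  cycle 2: PE[1][0] → acc 36, east 36, south 4

PE[1][0].acc = 36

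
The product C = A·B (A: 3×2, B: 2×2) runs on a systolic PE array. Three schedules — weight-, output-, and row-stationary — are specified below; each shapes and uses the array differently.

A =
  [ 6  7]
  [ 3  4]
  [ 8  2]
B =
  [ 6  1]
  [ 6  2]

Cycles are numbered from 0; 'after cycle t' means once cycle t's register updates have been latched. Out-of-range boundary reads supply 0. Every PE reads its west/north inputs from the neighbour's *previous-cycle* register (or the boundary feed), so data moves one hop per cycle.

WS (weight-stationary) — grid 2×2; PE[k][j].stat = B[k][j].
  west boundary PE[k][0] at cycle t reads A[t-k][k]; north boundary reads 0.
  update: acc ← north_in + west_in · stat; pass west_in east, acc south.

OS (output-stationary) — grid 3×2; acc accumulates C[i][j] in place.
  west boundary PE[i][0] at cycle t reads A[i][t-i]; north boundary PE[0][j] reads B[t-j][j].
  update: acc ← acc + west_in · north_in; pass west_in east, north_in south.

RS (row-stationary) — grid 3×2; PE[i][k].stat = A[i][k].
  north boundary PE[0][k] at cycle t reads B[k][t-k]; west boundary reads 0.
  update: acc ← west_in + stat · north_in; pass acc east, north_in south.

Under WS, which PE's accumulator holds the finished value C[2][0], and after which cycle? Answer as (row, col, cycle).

(row, col, cycle) = (1, 0, 3)

Under WS, C[2][0] lands at PE[1][0]:
  @0  [1,0]  acc 0  |  →0  ↓0
  @1  [1,0]  acc 78  |  →7  ↓78
  @2  [1,0]  acc 42  |  →4  ↓42
  @3  [1,0]  acc 60  |  →2  ↓60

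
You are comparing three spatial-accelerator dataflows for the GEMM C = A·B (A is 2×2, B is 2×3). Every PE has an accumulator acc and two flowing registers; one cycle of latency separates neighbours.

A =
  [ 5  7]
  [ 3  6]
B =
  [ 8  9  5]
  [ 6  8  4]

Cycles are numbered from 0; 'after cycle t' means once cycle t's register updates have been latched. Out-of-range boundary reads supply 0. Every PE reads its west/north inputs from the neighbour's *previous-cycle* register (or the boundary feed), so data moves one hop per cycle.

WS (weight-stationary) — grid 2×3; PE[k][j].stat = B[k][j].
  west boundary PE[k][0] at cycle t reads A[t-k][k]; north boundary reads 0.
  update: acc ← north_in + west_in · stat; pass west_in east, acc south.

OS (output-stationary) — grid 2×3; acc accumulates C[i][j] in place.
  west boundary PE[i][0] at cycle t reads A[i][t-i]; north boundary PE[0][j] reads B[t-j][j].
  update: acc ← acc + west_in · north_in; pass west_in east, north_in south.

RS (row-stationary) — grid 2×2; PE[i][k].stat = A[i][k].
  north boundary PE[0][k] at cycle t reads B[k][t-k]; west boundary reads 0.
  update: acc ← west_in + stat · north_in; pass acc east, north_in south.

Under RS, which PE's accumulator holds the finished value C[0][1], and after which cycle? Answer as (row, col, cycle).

RS: C[0][1] accumulates in PE[0][1]:
  step 0 · PE0,1: acc=0; fwd→0 fwd↓0
  step 1 · PE0,1: acc=82; fwd→82 fwd↓6
  step 2 · PE0,1: acc=101; fwd→101 fwd↓8

(row, col, cycle) = (0, 1, 2)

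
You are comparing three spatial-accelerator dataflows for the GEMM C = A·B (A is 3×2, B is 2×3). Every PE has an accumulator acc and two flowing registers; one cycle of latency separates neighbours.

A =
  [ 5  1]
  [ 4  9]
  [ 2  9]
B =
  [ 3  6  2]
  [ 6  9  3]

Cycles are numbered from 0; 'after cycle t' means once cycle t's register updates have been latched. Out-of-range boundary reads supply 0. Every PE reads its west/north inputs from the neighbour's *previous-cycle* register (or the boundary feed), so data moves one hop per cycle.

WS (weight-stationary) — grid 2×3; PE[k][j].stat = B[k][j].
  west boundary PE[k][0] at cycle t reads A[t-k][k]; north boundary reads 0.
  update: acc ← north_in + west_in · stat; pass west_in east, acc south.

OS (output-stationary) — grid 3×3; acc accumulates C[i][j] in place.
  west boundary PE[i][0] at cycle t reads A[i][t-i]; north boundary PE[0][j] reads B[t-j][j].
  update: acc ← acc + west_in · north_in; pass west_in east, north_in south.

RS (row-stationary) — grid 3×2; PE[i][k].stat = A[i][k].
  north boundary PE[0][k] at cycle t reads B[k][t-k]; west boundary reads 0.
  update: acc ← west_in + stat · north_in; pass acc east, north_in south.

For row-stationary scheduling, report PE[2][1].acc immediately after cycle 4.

RS 3×2: PE[2][1] cycle-by-cycle (with neighbour feeds):
  [0] (1,1) acc=0 (h:0 v:0)
  [0] (2,0) acc=0 (h:0 v:0)
  [0] (2,1) acc=0 (h:0 v:0)
  [1] (1,1) acc=0 (h:0 v:0)
  [1] (2,0) acc=0 (h:0 v:0)
  [1] (2,1) acc=0 (h:0 v:0)
  [2] (1,1) acc=66 (h:66 v:6)
  [2] (2,0) acc=6 (h:6 v:3)
  [2] (2,1) acc=0 (h:0 v:0)
  [3] (1,1) acc=105 (h:105 v:9)
  [3] (2,0) acc=12 (h:12 v:6)
  [3] (2,1) acc=60 (h:60 v:6)
  [4] (1,1) acc=35 (h:35 v:3)
  [4] (2,0) acc=4 (h:4 v:2)
  [4] (2,1) acc=93 (h:93 v:9)

PE[2][1].acc = 93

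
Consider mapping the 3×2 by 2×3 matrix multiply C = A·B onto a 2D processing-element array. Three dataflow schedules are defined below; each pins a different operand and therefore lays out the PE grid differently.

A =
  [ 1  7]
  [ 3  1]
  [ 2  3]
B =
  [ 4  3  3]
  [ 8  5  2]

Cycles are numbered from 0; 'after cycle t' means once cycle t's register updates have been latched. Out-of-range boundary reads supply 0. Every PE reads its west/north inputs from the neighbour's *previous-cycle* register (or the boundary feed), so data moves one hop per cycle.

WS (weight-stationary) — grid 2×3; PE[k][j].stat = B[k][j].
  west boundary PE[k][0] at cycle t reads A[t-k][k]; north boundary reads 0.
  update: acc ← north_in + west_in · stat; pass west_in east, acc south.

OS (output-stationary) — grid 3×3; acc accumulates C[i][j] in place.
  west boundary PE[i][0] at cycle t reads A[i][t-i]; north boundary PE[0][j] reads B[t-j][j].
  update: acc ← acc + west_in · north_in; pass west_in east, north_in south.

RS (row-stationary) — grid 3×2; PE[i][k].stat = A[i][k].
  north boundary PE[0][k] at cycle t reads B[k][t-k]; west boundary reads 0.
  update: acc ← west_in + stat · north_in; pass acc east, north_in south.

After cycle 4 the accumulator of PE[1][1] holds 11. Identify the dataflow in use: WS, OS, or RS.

WS (2×3 grid), PE[1][1]:
  after 0 — PE[1][1] acc=0, pass-E 0, pass-S 0
  after 1 — PE[1][1] acc=0, pass-E 0, pass-S 0
  after 2 — PE[1][1] acc=38, pass-E 7, pass-S 38
  after 3 — PE[1][1] acc=14, pass-E 1, pass-S 14
  after 4 — PE[1][1] acc=21, pass-E 3, pass-S 21
OS (3×3 grid), PE[1][1]:
  after 0 — PE[1][1] acc=0, pass-E 0, pass-S 0
  after 1 — PE[1][1] acc=0, pass-E 0, pass-S 0
  after 2 — PE[1][1] acc=9, pass-E 3, pass-S 3
  after 3 — PE[1][1] acc=14, pass-E 1, pass-S 5
  after 4 — PE[1][1] acc=14, pass-E 0, pass-S 0
RS (3×2 grid), PE[1][1]:
  after 0 — PE[1][1] acc=0, pass-E 0, pass-S 0
  after 1 — PE[1][1] acc=0, pass-E 0, pass-S 0
  after 2 — PE[1][1] acc=20, pass-E 20, pass-S 8
  after 3 — PE[1][1] acc=14, pass-E 14, pass-S 5
  after 4 — PE[1][1] acc=11, pass-E 11, pass-S 2

dataflow = RS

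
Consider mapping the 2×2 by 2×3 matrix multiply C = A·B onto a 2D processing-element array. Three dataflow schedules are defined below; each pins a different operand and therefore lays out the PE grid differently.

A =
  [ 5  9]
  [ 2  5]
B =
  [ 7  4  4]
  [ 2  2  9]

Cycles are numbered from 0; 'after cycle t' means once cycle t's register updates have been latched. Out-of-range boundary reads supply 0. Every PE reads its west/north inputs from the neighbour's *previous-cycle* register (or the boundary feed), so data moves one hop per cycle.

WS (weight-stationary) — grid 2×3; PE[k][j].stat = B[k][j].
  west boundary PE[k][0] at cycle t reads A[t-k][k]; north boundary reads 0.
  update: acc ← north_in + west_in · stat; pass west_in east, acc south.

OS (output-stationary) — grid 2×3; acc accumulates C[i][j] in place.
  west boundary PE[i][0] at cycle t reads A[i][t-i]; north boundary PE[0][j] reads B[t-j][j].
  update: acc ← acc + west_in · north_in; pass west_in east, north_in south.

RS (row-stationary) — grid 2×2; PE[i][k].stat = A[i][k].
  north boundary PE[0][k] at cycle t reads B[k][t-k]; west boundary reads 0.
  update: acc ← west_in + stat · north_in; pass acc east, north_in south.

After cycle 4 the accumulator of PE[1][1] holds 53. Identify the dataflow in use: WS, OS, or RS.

dataflow = RS

— WS: 2×3; PE[1][1] trace:
  c0 r1c1: 0 / 0 / 0
  c1 r1c1: 0 / 0 / 0
  c2 r1c1: 38 / 9 / 38
  c3 r1c1: 18 / 5 / 18
  c4 r1c1: 0 / 0 / 0
— OS: 2×3; PE[1][1] trace:
  c0 r1c1: 0 / 0 / 0
  c1 r1c1: 0 / 0 / 0
  c2 r1c1: 8 / 2 / 4
  c3 r1c1: 18 / 5 / 2
  c4 r1c1: 18 / 0 / 0
— RS: 2×2; PE[1][1] trace:
  c0 r1c1: 0 / 0 / 0
  c1 r1c1: 0 / 0 / 0
  c2 r1c1: 24 / 24 / 2
  c3 r1c1: 18 / 18 / 2
  c4 r1c1: 53 / 53 / 9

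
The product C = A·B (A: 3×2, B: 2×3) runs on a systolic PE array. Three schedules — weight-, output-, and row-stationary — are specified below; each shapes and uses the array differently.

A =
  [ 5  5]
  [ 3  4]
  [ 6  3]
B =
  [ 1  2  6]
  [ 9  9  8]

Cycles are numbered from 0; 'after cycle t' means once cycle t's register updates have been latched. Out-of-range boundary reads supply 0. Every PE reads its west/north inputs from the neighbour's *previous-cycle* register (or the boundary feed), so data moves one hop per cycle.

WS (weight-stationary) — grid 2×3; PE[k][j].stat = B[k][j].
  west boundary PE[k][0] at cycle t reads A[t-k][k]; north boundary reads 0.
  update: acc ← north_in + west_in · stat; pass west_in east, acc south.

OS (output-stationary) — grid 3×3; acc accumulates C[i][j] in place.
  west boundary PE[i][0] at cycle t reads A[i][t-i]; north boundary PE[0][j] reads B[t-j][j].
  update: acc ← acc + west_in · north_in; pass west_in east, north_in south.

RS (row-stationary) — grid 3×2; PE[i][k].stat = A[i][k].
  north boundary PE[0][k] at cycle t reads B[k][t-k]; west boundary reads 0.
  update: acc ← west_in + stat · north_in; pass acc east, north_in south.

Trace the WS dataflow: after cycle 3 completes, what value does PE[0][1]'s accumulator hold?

Tracing WS — 2×3 array, target PE[0][1]:
  cycle 0: PE[0][0] → acc 5, east 5, south 5
  cycle 0: PE[0][1] → acc 0, east 0, south 0
  cycle 1: PE[0][0] → acc 3, east 3, south 3
  cycle 1: PE[0][1] → acc 10, east 5, south 10
  cycle 2: PE[0][0] → acc 6, east 6, south 6
  cycle 2: PE[0][1] → acc 6, east 3, south 6
  cycle 3: PE[0][0] → acc 0, east 0, south 0
  cycle 3: PE[0][1] → acc 12, east 6, south 12

PE[0][1].acc = 12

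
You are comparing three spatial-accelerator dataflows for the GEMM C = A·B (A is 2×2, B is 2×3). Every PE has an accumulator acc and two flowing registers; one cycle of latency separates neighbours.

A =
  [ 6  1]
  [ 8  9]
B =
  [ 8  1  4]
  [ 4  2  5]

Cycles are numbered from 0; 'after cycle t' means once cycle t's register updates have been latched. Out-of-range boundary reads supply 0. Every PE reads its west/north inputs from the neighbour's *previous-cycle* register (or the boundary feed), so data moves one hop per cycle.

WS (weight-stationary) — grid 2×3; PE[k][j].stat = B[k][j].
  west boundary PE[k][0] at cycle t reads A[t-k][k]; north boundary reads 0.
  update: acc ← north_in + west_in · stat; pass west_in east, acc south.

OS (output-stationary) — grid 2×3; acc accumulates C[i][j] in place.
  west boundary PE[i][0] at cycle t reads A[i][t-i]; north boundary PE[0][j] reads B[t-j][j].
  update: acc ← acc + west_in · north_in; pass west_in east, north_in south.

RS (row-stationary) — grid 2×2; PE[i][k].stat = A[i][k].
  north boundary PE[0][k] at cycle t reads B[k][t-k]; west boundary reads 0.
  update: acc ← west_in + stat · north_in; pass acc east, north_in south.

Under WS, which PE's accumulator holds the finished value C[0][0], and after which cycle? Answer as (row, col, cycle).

(row, col, cycle) = (1, 0, 1)

WS: C[0][0] accumulates in PE[1][0]:
  [0] (1,0) acc=0 (h:0 v:0)
  [1] (1,0) acc=52 (h:1 v:52)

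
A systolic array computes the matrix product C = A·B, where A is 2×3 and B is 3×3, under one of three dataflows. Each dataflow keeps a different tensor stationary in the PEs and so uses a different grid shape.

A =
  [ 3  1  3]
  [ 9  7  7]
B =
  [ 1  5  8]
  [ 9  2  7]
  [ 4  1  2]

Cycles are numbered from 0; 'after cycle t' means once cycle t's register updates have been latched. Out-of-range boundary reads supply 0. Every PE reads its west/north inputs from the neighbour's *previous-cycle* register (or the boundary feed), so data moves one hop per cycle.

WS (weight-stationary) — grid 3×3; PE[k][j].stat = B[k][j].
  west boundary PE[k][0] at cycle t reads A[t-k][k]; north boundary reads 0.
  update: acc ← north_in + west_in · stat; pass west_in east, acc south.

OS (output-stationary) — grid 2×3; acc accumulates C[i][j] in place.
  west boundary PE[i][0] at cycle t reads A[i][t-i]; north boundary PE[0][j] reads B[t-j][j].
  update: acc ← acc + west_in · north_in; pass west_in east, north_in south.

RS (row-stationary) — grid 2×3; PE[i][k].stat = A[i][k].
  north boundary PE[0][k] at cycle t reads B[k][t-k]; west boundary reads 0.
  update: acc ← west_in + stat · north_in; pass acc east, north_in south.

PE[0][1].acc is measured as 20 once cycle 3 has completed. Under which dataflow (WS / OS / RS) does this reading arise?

— WS: 3×3; PE[0][1] trace:
  t=0 PE[0][1]: acc=0 h=0 v=0
  t=1 PE[0][1]: acc=15 h=3 v=15
  t=2 PE[0][1]: acc=45 h=9 v=45
  t=3 PE[0][1]: acc=0 h=0 v=0
— OS: 2×3; PE[0][1] trace:
  t=0 PE[0][1]: acc=0 h=0 v=0
  t=1 PE[0][1]: acc=15 h=3 v=5
  t=2 PE[0][1]: acc=17 h=1 v=2
  t=3 PE[0][1]: acc=20 h=3 v=1
— RS: 2×3; PE[0][1] trace:
  t=0 PE[0][1]: acc=0 h=0 v=0
  t=1 PE[0][1]: acc=12 h=12 v=9
  t=2 PE[0][1]: acc=17 h=17 v=2
  t=3 PE[0][1]: acc=31 h=31 v=7

dataflow = OS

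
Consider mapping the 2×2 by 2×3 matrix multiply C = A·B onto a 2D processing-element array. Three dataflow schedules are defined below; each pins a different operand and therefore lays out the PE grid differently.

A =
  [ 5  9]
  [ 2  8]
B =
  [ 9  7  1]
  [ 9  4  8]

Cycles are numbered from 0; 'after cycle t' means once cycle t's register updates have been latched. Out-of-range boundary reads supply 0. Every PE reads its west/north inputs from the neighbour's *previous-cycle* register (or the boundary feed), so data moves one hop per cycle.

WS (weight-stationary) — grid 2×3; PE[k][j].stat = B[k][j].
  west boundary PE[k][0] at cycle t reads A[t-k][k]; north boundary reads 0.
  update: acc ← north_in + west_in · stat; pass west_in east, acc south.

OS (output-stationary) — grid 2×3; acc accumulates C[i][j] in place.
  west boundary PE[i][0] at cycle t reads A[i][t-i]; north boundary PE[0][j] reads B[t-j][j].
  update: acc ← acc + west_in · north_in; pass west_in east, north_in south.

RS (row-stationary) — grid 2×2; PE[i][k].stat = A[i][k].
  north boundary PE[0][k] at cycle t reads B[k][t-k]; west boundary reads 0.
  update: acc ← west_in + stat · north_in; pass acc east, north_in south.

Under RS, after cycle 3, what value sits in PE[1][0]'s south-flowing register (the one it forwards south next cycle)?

RS 2×2: PE[1][0] cycle-by-cycle (with neighbour feeds):
  0: (0,0).acc=45  regs=<45,9>
  0: (1,0).acc=0  regs=<0,0>
  1: (0,0).acc=35  regs=<35,7>
  1: (1,0).acc=18  regs=<18,9>
  2: (0,0).acc=5  regs=<5,1>
  2: (1,0).acc=14  regs=<14,7>
  3: (0,0).acc=0  regs=<0,0>
  3: (1,0).acc=2  regs=<2,1>

register = 1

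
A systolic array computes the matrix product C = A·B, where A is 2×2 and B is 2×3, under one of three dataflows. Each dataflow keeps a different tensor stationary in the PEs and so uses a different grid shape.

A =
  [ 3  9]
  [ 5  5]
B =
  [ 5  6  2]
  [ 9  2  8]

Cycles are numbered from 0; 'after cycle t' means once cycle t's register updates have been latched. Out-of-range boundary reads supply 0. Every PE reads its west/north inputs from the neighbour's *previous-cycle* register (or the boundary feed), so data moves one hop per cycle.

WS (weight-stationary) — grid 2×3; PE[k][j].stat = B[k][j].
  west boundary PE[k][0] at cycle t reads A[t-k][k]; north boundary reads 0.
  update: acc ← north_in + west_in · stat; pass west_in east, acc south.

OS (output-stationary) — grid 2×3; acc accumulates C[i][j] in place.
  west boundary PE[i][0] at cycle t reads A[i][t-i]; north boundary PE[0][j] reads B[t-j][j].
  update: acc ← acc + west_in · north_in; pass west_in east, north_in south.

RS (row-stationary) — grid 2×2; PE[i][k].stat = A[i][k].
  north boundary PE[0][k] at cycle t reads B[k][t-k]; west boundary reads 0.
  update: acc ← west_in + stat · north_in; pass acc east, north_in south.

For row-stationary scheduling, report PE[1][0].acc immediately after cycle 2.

PE[1][0].acc = 30

Tracing RS — 2×2 array, target PE[1][0]:
  @0  [0,0]  acc 15  |  →15  ↓5
  @0  [1,0]  acc 0  |  →0  ↓0
  @1  [0,0]  acc 18  |  →18  ↓6
  @1  [1,0]  acc 25  |  →25  ↓5
  @2  [0,0]  acc 6  |  →6  ↓2
  @2  [1,0]  acc 30  |  →30  ↓6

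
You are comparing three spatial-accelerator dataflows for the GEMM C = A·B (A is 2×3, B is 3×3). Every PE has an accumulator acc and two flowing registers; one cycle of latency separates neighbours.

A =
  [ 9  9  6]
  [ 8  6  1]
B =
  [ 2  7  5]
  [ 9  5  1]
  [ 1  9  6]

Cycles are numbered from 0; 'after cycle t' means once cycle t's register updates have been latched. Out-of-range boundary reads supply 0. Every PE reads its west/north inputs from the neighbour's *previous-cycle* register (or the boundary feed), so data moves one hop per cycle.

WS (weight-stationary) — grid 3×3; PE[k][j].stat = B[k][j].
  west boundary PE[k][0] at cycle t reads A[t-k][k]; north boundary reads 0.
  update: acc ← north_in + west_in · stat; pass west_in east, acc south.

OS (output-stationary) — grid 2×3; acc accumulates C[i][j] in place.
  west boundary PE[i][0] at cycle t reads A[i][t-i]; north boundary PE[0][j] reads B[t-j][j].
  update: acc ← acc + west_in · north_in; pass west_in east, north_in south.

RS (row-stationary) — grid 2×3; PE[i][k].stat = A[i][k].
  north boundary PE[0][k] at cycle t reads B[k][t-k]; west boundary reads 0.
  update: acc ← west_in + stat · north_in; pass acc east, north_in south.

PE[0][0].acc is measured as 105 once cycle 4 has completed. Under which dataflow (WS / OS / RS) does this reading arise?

WS (3×3 grid), PE[0][0]:
  step 0 · PE0,0: acc=18; fwd→9 fwd↓18
  step 1 · PE0,0: acc=16; fwd→8 fwd↓16
  step 2 · PE0,0: acc=0; fwd→0 fwd↓0
  step 3 · PE0,0: acc=0; fwd→0 fwd↓0
  step 4 · PE0,0: acc=0; fwd→0 fwd↓0
OS (2×3 grid), PE[0][0]:
  step 0 · PE0,0: acc=18; fwd→9 fwd↓2
  step 1 · PE0,0: acc=99; fwd→9 fwd↓9
  step 2 · PE0,0: acc=105; fwd→6 fwd↓1
  step 3 · PE0,0: acc=105; fwd→0 fwd↓0
  step 4 · PE0,0: acc=105; fwd→0 fwd↓0
RS (2×3 grid), PE[0][0]:
  step 0 · PE0,0: acc=18; fwd→18 fwd↓2
  step 1 · PE0,0: acc=63; fwd→63 fwd↓7
  step 2 · PE0,0: acc=45; fwd→45 fwd↓5
  step 3 · PE0,0: acc=0; fwd→0 fwd↓0
  step 4 · PE0,0: acc=0; fwd→0 fwd↓0

dataflow = OS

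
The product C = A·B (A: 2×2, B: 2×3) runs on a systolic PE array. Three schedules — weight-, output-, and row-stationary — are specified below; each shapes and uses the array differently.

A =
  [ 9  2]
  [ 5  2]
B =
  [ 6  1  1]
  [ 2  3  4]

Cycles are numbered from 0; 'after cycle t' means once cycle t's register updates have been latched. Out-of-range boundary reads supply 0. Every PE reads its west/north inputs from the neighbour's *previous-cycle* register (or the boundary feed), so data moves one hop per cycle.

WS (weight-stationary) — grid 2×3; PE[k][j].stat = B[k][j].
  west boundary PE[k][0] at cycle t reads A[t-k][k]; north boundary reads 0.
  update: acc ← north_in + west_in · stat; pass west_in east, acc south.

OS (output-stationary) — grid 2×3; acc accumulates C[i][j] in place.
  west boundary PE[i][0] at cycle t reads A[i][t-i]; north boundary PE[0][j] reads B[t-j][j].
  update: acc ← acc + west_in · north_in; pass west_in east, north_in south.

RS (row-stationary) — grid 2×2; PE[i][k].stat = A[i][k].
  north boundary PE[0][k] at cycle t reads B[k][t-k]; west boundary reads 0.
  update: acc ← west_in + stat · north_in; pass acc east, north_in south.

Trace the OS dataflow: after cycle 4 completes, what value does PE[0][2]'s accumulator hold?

OS (2×3). Following PE[0][2] plus its west/north inputs:
  cycle 0: PE[0][1] → acc 0, east 0, south 0
  cycle 0: PE[0][2] → acc 0, east 0, south 0
  cycle 1: PE[0][1] → acc 9, east 9, south 1
  cycle 1: PE[0][2] → acc 0, east 0, south 0
  cycle 2: PE[0][1] → acc 15, east 2, south 3
  cycle 2: PE[0][2] → acc 9, east 9, south 1
  cycle 3: PE[0][1] → acc 15, east 0, south 0
  cycle 3: PE[0][2] → acc 17, east 2, south 4
  cycle 4: PE[0][1] → acc 15, east 0, south 0
  cycle 4: PE[0][2] → acc 17, east 0, south 0

PE[0][2].acc = 17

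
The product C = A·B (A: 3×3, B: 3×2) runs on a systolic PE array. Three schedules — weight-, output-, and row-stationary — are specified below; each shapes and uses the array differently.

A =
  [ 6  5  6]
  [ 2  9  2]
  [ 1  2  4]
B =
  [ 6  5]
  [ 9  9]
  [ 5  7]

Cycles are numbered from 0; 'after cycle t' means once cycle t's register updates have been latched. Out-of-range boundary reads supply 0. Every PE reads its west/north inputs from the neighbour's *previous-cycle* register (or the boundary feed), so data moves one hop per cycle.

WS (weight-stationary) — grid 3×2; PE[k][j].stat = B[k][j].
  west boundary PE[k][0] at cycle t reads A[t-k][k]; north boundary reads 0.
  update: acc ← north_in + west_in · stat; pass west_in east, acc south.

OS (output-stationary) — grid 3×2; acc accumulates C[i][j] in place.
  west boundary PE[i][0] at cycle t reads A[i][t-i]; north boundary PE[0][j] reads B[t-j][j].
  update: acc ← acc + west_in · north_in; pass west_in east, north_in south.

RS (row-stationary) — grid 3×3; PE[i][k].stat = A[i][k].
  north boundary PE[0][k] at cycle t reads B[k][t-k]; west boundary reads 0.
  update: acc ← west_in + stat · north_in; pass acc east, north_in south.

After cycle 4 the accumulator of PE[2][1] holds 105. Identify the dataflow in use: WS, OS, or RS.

dataflow = WS

WS [3×2] PE[2][1] across cycles:
  step 0 · PE2,1: acc=0; fwd→0 fwd↓0
  step 1 · PE2,1: acc=0; fwd→0 fwd↓0
  step 2 · PE2,1: acc=0; fwd→0 fwd↓0
  step 3 · PE2,1: acc=117; fwd→6 fwd↓117
  step 4 · PE2,1: acc=105; fwd→2 fwd↓105
OS [3×2] PE[2][1] across cycles:
  step 0 · PE2,1: acc=0; fwd→0 fwd↓0
  step 1 · PE2,1: acc=0; fwd→0 fwd↓0
  step 2 · PE2,1: acc=0; fwd→0 fwd↓0
  step 3 · PE2,1: acc=5; fwd→1 fwd↓5
  step 4 · PE2,1: acc=23; fwd→2 fwd↓9
RS [3×3] PE[2][1] across cycles:
  step 0 · PE2,1: acc=0; fwd→0 fwd↓0
  step 1 · PE2,1: acc=0; fwd→0 fwd↓0
  step 2 · PE2,1: acc=0; fwd→0 fwd↓0
  step 3 · PE2,1: acc=24; fwd→24 fwd↓9
  step 4 · PE2,1: acc=23; fwd→23 fwd↓9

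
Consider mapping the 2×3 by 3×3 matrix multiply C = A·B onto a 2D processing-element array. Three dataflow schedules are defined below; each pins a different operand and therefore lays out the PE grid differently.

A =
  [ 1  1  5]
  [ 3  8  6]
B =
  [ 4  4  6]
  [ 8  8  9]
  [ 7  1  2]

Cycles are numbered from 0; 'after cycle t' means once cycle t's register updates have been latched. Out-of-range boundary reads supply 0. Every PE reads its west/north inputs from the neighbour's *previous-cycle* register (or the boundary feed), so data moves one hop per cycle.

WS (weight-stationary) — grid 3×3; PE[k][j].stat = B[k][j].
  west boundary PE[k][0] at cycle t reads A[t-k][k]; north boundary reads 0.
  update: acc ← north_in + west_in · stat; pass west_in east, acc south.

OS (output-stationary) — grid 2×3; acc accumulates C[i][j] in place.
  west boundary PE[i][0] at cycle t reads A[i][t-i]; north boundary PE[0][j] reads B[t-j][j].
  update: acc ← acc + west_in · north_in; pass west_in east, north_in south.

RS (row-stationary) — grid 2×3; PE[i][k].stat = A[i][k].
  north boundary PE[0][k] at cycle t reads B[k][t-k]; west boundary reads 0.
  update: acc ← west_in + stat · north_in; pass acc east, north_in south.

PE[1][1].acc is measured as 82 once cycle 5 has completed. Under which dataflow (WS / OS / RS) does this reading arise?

dataflow = OS

Under WS (3×3), PE[1][1]:
  after 0 — PE[1][1] acc=0, pass-E 0, pass-S 0
  after 1 — PE[1][1] acc=0, pass-E 0, pass-S 0
  after 2 — PE[1][1] acc=12, pass-E 1, pass-S 12
  after 3 — PE[1][1] acc=76, pass-E 8, pass-S 76
  after 4 — PE[1][1] acc=0, pass-E 0, pass-S 0
  after 5 — PE[1][1] acc=0, pass-E 0, pass-S 0
Under OS (2×3), PE[1][1]:
  after 0 — PE[1][1] acc=0, pass-E 0, pass-S 0
  after 1 — PE[1][1] acc=0, pass-E 0, pass-S 0
  after 2 — PE[1][1] acc=12, pass-E 3, pass-S 4
  after 3 — PE[1][1] acc=76, pass-E 8, pass-S 8
  after 4 — PE[1][1] acc=82, pass-E 6, pass-S 1
  after 5 — PE[1][1] acc=82, pass-E 0, pass-S 0
Under RS (2×3), PE[1][1]:
  after 0 — PE[1][1] acc=0, pass-E 0, pass-S 0
  after 1 — PE[1][1] acc=0, pass-E 0, pass-S 0
  after 2 — PE[1][1] acc=76, pass-E 76, pass-S 8
  after 3 — PE[1][1] acc=76, pass-E 76, pass-S 8
  after 4 — PE[1][1] acc=90, pass-E 90, pass-S 9
  after 5 — PE[1][1] acc=0, pass-E 0, pass-S 0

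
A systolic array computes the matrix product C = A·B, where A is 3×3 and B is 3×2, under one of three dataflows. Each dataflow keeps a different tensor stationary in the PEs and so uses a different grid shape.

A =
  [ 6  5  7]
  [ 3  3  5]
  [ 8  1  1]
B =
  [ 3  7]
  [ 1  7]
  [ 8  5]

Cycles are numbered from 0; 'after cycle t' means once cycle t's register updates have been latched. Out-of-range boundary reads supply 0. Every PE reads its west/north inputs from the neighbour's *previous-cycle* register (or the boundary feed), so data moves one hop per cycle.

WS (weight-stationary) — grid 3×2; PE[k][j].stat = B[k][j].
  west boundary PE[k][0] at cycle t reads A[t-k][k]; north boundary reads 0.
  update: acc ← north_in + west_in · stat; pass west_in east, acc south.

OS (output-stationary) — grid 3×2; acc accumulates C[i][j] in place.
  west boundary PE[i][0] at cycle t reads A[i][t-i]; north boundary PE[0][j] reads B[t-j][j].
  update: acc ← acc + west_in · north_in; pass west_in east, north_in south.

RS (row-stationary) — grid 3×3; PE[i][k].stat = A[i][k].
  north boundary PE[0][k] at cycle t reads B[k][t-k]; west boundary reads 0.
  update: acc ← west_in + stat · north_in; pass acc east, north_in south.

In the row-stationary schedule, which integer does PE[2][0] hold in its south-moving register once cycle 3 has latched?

register = 7

RS (3×3). Following PE[2][0] plus its west/north inputs:
  step 0 · PE1,0: acc=0; fwd→0 fwd↓0
  step 0 · PE2,0: acc=0; fwd→0 fwd↓0
  step 1 · PE1,0: acc=9; fwd→9 fwd↓3
  step 1 · PE2,0: acc=0; fwd→0 fwd↓0
  step 2 · PE1,0: acc=21; fwd→21 fwd↓7
  step 2 · PE2,0: acc=24; fwd→24 fwd↓3
  step 3 · PE1,0: acc=0; fwd→0 fwd↓0
  step 3 · PE2,0: acc=56; fwd→56 fwd↓7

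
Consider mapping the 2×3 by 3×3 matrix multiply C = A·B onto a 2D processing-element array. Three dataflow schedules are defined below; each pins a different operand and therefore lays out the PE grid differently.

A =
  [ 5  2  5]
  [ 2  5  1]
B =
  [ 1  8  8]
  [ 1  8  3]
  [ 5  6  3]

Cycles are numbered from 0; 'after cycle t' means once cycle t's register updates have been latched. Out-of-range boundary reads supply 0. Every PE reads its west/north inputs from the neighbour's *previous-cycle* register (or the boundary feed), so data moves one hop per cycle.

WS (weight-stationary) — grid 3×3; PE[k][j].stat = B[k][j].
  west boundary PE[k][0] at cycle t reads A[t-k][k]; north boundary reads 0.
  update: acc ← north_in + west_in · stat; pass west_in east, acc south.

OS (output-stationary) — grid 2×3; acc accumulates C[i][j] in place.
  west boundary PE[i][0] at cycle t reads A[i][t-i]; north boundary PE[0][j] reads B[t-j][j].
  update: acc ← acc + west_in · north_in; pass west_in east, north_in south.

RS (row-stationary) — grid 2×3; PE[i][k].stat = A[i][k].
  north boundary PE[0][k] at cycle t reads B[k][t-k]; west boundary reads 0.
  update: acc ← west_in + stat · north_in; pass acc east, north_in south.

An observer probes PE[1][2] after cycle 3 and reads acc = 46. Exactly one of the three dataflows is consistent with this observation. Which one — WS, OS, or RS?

WS [3×3] PE[1][2] across cycles:
  c0 r1c2: 0 / 0 / 0
  c1 r1c2: 0 / 0 / 0
  c2 r1c2: 0 / 0 / 0
  c3 r1c2: 46 / 2 / 46
OS [2×3] PE[1][2] across cycles:
  c0 r1c2: 0 / 0 / 0
  c1 r1c2: 0 / 0 / 0
  c2 r1c2: 0 / 0 / 0
  c3 r1c2: 16 / 2 / 8
RS [2×3] PE[1][2] across cycles:
  c0 r1c2: 0 / 0 / 0
  c1 r1c2: 0 / 0 / 0
  c2 r1c2: 0 / 0 / 0
  c3 r1c2: 12 / 12 / 5

dataflow = WS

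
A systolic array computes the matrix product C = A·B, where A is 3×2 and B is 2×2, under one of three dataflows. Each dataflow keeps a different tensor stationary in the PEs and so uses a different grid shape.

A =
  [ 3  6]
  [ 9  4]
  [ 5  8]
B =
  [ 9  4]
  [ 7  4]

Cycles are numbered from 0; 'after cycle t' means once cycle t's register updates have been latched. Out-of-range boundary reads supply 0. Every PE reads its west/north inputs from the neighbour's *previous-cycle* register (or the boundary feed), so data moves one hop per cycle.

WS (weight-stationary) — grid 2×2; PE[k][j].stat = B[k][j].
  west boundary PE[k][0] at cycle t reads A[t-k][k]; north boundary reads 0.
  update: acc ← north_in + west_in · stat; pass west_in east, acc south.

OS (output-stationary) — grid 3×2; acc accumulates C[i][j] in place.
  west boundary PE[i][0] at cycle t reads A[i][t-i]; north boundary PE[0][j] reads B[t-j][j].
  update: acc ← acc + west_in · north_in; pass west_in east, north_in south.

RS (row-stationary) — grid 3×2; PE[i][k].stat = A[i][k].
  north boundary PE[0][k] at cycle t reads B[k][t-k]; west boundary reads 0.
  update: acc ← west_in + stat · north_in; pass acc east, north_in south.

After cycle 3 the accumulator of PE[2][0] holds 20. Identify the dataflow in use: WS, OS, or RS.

dataflow = RS

— WS: 2×2 array has no PE[2][0].
OS (3×2 grid), PE[2][0]:
  step 0 · PE2,0: acc=0; fwd→0 fwd↓0
  step 1 · PE2,0: acc=0; fwd→0 fwd↓0
  step 2 · PE2,0: acc=45; fwd→5 fwd↓9
  step 3 · PE2,0: acc=101; fwd→8 fwd↓7
RS (3×2 grid), PE[2][0]:
  step 0 · PE2,0: acc=0; fwd→0 fwd↓0
  step 1 · PE2,0: acc=0; fwd→0 fwd↓0
  step 2 · PE2,0: acc=45; fwd→45 fwd↓9
  step 3 · PE2,0: acc=20; fwd→20 fwd↓4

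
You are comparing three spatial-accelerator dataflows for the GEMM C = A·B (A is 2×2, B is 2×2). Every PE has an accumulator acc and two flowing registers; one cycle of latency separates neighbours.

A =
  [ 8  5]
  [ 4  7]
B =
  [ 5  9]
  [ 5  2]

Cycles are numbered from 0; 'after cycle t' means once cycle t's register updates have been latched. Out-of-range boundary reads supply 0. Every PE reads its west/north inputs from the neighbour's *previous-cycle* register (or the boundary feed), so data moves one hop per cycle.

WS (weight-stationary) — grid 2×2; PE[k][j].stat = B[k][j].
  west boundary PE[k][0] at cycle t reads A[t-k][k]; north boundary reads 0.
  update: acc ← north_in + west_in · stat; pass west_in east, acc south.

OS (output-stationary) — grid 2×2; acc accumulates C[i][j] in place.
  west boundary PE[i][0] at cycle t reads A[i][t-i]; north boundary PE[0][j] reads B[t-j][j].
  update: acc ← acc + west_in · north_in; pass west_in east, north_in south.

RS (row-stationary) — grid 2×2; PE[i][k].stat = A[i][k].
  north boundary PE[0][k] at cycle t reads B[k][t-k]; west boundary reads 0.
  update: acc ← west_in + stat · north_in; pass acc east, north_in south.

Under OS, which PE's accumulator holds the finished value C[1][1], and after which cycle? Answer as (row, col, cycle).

OS — PE[1][1] is where C[1][1] collects:
  after 0 — PE[1][1] acc=0, pass-E 0, pass-S 0
  after 1 — PE[1][1] acc=0, pass-E 0, pass-S 0
  after 2 — PE[1][1] acc=36, pass-E 4, pass-S 9
  after 3 — PE[1][1] acc=50, pass-E 7, pass-S 2

(row, col, cycle) = (1, 1, 3)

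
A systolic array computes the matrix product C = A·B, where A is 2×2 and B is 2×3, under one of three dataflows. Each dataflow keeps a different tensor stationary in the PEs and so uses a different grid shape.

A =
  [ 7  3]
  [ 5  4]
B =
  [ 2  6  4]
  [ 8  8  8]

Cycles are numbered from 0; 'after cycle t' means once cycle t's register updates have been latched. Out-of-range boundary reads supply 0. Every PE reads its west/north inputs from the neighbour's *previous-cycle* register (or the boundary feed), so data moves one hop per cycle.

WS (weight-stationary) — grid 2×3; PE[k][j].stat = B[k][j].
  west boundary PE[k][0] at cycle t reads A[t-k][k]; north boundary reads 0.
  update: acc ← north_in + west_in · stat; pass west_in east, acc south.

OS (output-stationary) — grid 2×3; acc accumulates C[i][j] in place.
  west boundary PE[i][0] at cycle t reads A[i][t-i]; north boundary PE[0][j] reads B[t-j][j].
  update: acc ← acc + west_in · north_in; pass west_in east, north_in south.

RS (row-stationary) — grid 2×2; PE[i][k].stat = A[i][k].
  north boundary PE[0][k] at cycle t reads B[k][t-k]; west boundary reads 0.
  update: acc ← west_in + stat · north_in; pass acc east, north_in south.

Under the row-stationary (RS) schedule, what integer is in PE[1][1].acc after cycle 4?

Tracing RS — 2×2 array, target PE[1][1]:
  [0] (0,1) acc=0 (h:0 v:0)
  [0] (1,0) acc=0 (h:0 v:0)
  [0] (1,1) acc=0 (h:0 v:0)
  [1] (0,1) acc=38 (h:38 v:8)
  [1] (1,0) acc=10 (h:10 v:2)
  [1] (1,1) acc=0 (h:0 v:0)
  [2] (0,1) acc=66 (h:66 v:8)
  [2] (1,0) acc=30 (h:30 v:6)
  [2] (1,1) acc=42 (h:42 v:8)
  [3] (0,1) acc=52 (h:52 v:8)
  [3] (1,0) acc=20 (h:20 v:4)
  [3] (1,1) acc=62 (h:62 v:8)
  [4] (0,1) acc=0 (h:0 v:0)
  [4] (1,0) acc=0 (h:0 v:0)
  [4] (1,1) acc=52 (h:52 v:8)

PE[1][1].acc = 52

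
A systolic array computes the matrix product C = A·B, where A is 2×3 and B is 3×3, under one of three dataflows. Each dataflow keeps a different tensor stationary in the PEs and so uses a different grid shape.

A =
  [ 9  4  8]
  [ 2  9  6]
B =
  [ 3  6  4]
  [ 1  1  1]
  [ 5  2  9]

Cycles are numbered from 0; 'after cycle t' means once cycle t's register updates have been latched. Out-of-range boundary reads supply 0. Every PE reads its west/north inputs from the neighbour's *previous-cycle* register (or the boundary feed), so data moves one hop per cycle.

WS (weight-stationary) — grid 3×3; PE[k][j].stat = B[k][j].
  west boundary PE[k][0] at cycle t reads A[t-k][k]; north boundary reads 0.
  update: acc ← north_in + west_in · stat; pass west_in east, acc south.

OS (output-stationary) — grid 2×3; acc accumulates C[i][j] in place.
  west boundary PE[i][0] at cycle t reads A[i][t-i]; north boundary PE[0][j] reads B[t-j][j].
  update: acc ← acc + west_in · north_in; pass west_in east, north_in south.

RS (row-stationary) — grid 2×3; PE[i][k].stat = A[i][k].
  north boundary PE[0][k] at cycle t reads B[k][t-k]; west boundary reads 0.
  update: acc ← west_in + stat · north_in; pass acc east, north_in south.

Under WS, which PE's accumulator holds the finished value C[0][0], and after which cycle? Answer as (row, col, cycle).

WS: C[0][0] accumulates in PE[2][0]:
  0: (2,0).acc=0  regs=<0,0>
  1: (2,0).acc=0  regs=<0,0>
  2: (2,0).acc=71  regs=<8,71>

(row, col, cycle) = (2, 0, 2)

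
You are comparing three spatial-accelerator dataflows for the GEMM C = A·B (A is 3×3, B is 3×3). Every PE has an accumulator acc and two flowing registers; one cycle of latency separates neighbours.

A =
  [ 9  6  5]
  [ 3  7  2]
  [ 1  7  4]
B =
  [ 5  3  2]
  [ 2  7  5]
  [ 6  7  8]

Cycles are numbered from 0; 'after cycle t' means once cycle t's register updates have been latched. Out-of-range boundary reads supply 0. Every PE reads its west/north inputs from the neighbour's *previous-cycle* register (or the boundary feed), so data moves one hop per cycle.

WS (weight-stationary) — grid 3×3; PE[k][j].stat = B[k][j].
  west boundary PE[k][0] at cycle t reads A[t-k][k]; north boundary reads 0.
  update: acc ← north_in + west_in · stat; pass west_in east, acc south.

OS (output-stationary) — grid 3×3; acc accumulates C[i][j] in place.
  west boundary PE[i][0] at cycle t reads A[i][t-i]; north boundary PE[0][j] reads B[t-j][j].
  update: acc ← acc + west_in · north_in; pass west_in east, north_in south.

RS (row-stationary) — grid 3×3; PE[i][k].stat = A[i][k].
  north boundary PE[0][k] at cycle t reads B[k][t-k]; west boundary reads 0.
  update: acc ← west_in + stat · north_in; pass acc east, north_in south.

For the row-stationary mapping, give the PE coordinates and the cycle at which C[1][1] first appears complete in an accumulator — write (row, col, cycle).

RS: C[1][1] accumulates in PE[1][2]:
  after 0 — PE[1][2] acc=0, pass-E 0, pass-S 0
  after 1 — PE[1][2] acc=0, pass-E 0, pass-S 0
  after 2 — PE[1][2] acc=0, pass-E 0, pass-S 0
  after 3 — PE[1][2] acc=41, pass-E 41, pass-S 6
  after 4 — PE[1][2] acc=72, pass-E 72, pass-S 7

(row, col, cycle) = (1, 2, 4)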